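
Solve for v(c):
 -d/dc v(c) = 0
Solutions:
 v(c) = C1


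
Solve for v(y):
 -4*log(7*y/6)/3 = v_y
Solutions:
 v(y) = C1 - 4*y*log(y)/3 - 4*y*log(7)/3 + 4*y/3 + 4*y*log(6)/3


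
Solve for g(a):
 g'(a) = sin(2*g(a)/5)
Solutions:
 -a + 5*log(cos(2*g(a)/5) - 1)/4 - 5*log(cos(2*g(a)/5) + 1)/4 = C1


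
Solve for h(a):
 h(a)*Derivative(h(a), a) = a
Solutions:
 h(a) = -sqrt(C1 + a^2)
 h(a) = sqrt(C1 + a^2)


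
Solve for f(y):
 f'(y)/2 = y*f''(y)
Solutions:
 f(y) = C1 + C2*y^(3/2)


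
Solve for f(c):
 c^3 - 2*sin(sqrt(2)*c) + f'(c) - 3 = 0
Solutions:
 f(c) = C1 - c^4/4 + 3*c - sqrt(2)*cos(sqrt(2)*c)


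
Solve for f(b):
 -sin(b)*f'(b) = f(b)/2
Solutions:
 f(b) = C1*(cos(b) + 1)^(1/4)/(cos(b) - 1)^(1/4)


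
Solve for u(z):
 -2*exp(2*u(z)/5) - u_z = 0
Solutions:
 u(z) = 5*log(-sqrt(-1/(C1 - 2*z))) - 5*log(2) + 5*log(10)/2
 u(z) = 5*log(-1/(C1 - 2*z))/2 - 5*log(2) + 5*log(10)/2


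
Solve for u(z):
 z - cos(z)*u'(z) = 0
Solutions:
 u(z) = C1 + Integral(z/cos(z), z)


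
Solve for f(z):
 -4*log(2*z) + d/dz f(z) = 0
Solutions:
 f(z) = C1 + 4*z*log(z) - 4*z + z*log(16)


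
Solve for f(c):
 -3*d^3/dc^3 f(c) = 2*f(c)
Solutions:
 f(c) = C3*exp(-2^(1/3)*3^(2/3)*c/3) + (C1*sin(2^(1/3)*3^(1/6)*c/2) + C2*cos(2^(1/3)*3^(1/6)*c/2))*exp(2^(1/3)*3^(2/3)*c/6)


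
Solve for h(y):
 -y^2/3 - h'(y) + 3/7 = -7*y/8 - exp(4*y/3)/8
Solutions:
 h(y) = C1 - y^3/9 + 7*y^2/16 + 3*y/7 + 3*exp(4*y/3)/32


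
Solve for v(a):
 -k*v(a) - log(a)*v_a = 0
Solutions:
 v(a) = C1*exp(-k*li(a))


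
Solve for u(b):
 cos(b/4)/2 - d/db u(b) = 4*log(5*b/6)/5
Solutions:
 u(b) = C1 - 4*b*log(b)/5 - 4*b*log(5)/5 + 4*b/5 + 4*b*log(6)/5 + 2*sin(b/4)


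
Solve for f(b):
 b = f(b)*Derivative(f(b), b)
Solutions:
 f(b) = -sqrt(C1 + b^2)
 f(b) = sqrt(C1 + b^2)


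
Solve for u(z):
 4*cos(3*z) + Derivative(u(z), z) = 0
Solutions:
 u(z) = C1 - 4*sin(3*z)/3


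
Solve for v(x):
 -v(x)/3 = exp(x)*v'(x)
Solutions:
 v(x) = C1*exp(exp(-x)/3)


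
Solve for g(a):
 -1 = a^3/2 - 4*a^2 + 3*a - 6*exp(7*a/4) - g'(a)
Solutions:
 g(a) = C1 + a^4/8 - 4*a^3/3 + 3*a^2/2 + a - 24*exp(7*a/4)/7


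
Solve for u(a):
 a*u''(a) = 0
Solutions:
 u(a) = C1 + C2*a


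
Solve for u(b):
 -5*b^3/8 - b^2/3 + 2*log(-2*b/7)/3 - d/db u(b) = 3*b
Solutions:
 u(b) = C1 - 5*b^4/32 - b^3/9 - 3*b^2/2 + 2*b*log(-b)/3 + 2*b*(-log(7) - 1 + log(2))/3


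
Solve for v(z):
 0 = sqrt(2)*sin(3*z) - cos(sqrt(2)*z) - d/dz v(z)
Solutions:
 v(z) = C1 - sqrt(2)*sin(sqrt(2)*z)/2 - sqrt(2)*cos(3*z)/3


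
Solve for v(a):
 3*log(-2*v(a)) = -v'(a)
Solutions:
 Integral(1/(log(-_y) + log(2)), (_y, v(a)))/3 = C1 - a


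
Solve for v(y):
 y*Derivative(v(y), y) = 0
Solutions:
 v(y) = C1


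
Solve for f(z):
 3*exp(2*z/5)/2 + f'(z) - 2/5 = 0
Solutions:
 f(z) = C1 + 2*z/5 - 15*exp(2*z/5)/4


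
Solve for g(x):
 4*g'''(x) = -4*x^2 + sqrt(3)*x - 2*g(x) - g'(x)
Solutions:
 g(x) = C1*exp(-3^(1/3)*x*(-(18 + sqrt(327))^(1/3) + 3^(1/3)/(18 + sqrt(327))^(1/3))/12)*sin(3^(1/6)*x*(3/(18 + sqrt(327))^(1/3) + 3^(2/3)*(18 + sqrt(327))^(1/3))/12) + C2*exp(-3^(1/3)*x*(-(18 + sqrt(327))^(1/3) + 3^(1/3)/(18 + sqrt(327))^(1/3))/12)*cos(3^(1/6)*x*(3/(18 + sqrt(327))^(1/3) + 3^(2/3)*(18 + sqrt(327))^(1/3))/12) + C3*exp(3^(1/3)*x*(-(18 + sqrt(327))^(1/3) + 3^(1/3)/(18 + sqrt(327))^(1/3))/6) - 2*x^2 + sqrt(3)*x/2 + 2*x - 1 - sqrt(3)/4


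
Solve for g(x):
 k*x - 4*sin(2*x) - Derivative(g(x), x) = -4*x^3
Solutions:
 g(x) = C1 + k*x^2/2 + x^4 + 2*cos(2*x)


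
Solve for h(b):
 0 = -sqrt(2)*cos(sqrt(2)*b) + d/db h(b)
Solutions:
 h(b) = C1 + sin(sqrt(2)*b)


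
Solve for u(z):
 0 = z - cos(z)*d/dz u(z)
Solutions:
 u(z) = C1 + Integral(z/cos(z), z)


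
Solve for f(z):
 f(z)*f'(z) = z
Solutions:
 f(z) = -sqrt(C1 + z^2)
 f(z) = sqrt(C1 + z^2)


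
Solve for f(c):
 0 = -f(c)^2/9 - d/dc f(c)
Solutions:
 f(c) = 9/(C1 + c)


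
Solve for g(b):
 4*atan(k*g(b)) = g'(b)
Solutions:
 Integral(1/atan(_y*k), (_y, g(b))) = C1 + 4*b


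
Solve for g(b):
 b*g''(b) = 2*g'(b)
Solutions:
 g(b) = C1 + C2*b^3


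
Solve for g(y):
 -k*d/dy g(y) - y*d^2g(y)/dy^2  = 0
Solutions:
 g(y) = C1 + y^(1 - re(k))*(C2*sin(log(y)*Abs(im(k))) + C3*cos(log(y)*im(k)))


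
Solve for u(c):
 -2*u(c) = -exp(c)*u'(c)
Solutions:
 u(c) = C1*exp(-2*exp(-c))


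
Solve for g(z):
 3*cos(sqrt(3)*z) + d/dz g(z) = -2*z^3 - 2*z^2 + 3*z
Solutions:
 g(z) = C1 - z^4/2 - 2*z^3/3 + 3*z^2/2 - sqrt(3)*sin(sqrt(3)*z)


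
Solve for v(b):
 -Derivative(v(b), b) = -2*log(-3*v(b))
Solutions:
 -Integral(1/(log(-_y) + log(3)), (_y, v(b)))/2 = C1 - b


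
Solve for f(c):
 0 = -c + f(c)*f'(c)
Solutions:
 f(c) = -sqrt(C1 + c^2)
 f(c) = sqrt(C1 + c^2)


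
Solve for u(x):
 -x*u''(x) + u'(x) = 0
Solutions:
 u(x) = C1 + C2*x^2


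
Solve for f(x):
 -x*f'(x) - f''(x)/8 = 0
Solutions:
 f(x) = C1 + C2*erf(2*x)


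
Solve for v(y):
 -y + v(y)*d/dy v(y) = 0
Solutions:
 v(y) = -sqrt(C1 + y^2)
 v(y) = sqrt(C1 + y^2)


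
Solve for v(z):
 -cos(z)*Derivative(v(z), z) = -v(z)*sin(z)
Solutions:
 v(z) = C1/cos(z)


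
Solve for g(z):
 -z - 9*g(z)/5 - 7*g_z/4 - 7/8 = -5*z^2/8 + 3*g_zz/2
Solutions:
 g(z) = 25*z^2/72 - 1595*z/1296 + (C1*sin(sqrt(3095)*z/60) + C2*cos(sqrt(3095)*z/60))*exp(-7*z/12) + 6145/46656


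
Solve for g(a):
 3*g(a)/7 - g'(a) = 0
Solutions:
 g(a) = C1*exp(3*a/7)


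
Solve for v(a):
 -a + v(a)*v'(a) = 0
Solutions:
 v(a) = -sqrt(C1 + a^2)
 v(a) = sqrt(C1 + a^2)


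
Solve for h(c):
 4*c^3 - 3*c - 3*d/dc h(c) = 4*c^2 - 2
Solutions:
 h(c) = C1 + c^4/3 - 4*c^3/9 - c^2/2 + 2*c/3


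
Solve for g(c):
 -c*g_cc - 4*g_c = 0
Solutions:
 g(c) = C1 + C2/c^3


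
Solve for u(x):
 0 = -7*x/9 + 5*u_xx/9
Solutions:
 u(x) = C1 + C2*x + 7*x^3/30


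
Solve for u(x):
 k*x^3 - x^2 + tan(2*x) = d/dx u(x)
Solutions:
 u(x) = C1 + k*x^4/4 - x^3/3 - log(cos(2*x))/2


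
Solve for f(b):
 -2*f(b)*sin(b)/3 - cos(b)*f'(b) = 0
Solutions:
 f(b) = C1*cos(b)^(2/3)


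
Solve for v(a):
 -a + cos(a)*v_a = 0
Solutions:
 v(a) = C1 + Integral(a/cos(a), a)


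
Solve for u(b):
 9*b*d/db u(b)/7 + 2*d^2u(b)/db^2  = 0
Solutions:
 u(b) = C1 + C2*erf(3*sqrt(7)*b/14)


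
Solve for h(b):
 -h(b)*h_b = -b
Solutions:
 h(b) = -sqrt(C1 + b^2)
 h(b) = sqrt(C1 + b^2)


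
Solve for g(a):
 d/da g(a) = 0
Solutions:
 g(a) = C1


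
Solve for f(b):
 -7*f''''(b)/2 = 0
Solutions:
 f(b) = C1 + C2*b + C3*b^2 + C4*b^3


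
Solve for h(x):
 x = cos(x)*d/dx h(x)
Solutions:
 h(x) = C1 + Integral(x/cos(x), x)


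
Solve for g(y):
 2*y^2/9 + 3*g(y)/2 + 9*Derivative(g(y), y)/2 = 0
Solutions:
 g(y) = C1*exp(-y/3) - 4*y^2/27 + 8*y/9 - 8/3


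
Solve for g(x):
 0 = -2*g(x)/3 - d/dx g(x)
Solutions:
 g(x) = C1*exp(-2*x/3)


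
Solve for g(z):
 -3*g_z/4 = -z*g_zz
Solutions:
 g(z) = C1 + C2*z^(7/4)


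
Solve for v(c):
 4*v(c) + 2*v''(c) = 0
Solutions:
 v(c) = C1*sin(sqrt(2)*c) + C2*cos(sqrt(2)*c)


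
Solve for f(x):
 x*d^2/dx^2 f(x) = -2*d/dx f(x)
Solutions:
 f(x) = C1 + C2/x


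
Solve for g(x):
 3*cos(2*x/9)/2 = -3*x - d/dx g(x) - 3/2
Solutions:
 g(x) = C1 - 3*x^2/2 - 3*x/2 - 27*sin(x/9)*cos(x/9)/2


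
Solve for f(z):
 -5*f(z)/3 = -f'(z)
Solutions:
 f(z) = C1*exp(5*z/3)


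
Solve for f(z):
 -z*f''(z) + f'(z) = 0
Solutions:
 f(z) = C1 + C2*z^2


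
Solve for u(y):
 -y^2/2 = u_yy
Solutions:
 u(y) = C1 + C2*y - y^4/24


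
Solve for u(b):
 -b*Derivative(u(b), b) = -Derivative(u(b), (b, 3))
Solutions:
 u(b) = C1 + Integral(C2*airyai(b) + C3*airybi(b), b)


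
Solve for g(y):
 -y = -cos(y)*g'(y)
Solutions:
 g(y) = C1 + Integral(y/cos(y), y)


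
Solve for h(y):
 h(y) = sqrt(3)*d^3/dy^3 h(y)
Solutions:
 h(y) = C3*exp(3^(5/6)*y/3) + (C1*sin(3^(1/3)*y/2) + C2*cos(3^(1/3)*y/2))*exp(-3^(5/6)*y/6)


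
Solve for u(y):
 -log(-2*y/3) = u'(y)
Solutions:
 u(y) = C1 - y*log(-y) + y*(-log(2) + 1 + log(3))


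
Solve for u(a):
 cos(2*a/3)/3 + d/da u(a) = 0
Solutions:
 u(a) = C1 - sin(2*a/3)/2


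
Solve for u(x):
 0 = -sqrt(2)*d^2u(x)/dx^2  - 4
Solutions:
 u(x) = C1 + C2*x - sqrt(2)*x^2


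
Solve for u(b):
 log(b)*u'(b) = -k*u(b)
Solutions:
 u(b) = C1*exp(-k*li(b))


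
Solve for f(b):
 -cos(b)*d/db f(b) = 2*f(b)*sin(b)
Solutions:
 f(b) = C1*cos(b)^2


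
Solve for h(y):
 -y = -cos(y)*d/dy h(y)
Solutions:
 h(y) = C1 + Integral(y/cos(y), y)


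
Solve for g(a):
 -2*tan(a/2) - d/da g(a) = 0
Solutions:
 g(a) = C1 + 4*log(cos(a/2))


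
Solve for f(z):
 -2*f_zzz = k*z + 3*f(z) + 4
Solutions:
 f(z) = C3*exp(-2^(2/3)*3^(1/3)*z/2) - k*z/3 + (C1*sin(2^(2/3)*3^(5/6)*z/4) + C2*cos(2^(2/3)*3^(5/6)*z/4))*exp(2^(2/3)*3^(1/3)*z/4) - 4/3


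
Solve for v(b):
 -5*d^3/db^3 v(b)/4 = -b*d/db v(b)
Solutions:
 v(b) = C1 + Integral(C2*airyai(10^(2/3)*b/5) + C3*airybi(10^(2/3)*b/5), b)


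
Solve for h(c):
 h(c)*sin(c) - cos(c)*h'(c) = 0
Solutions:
 h(c) = C1/cos(c)


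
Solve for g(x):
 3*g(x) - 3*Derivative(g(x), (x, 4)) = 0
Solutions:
 g(x) = C1*exp(-x) + C2*exp(x) + C3*sin(x) + C4*cos(x)


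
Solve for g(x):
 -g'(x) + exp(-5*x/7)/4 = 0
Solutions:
 g(x) = C1 - 7*exp(-5*x/7)/20


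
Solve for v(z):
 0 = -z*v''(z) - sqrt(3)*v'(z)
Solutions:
 v(z) = C1 + C2*z^(1 - sqrt(3))


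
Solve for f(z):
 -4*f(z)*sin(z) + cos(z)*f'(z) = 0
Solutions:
 f(z) = C1/cos(z)^4


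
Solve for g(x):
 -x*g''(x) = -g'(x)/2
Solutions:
 g(x) = C1 + C2*x^(3/2)


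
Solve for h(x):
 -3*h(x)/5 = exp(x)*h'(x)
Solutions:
 h(x) = C1*exp(3*exp(-x)/5)


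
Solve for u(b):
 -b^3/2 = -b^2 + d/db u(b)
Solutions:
 u(b) = C1 - b^4/8 + b^3/3


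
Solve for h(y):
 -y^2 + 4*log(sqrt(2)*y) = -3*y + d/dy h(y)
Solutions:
 h(y) = C1 - y^3/3 + 3*y^2/2 + 4*y*log(y) - 4*y + y*log(4)


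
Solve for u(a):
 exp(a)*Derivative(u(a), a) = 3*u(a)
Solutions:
 u(a) = C1*exp(-3*exp(-a))


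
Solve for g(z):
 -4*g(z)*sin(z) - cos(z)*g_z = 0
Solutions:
 g(z) = C1*cos(z)^4


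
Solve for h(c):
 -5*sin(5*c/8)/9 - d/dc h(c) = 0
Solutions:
 h(c) = C1 + 8*cos(5*c/8)/9


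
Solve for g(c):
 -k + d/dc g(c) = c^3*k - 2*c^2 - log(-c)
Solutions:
 g(c) = C1 + c^4*k/4 - 2*c^3/3 + c*(k + 1) - c*log(-c)


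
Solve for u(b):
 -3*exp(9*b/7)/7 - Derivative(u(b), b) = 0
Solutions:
 u(b) = C1 - exp(9*b/7)/3


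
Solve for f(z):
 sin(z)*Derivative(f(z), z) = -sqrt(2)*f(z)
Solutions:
 f(z) = C1*(cos(z) + 1)^(sqrt(2)/2)/(cos(z) - 1)^(sqrt(2)/2)


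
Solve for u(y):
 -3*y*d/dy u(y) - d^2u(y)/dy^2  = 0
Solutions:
 u(y) = C1 + C2*erf(sqrt(6)*y/2)


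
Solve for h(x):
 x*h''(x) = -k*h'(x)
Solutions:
 h(x) = C1 + x^(1 - re(k))*(C2*sin(log(x)*Abs(im(k))) + C3*cos(log(x)*im(k)))


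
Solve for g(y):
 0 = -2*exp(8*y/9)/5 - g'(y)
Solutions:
 g(y) = C1 - 9*exp(8*y/9)/20


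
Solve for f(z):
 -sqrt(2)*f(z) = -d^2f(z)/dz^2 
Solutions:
 f(z) = C1*exp(-2^(1/4)*z) + C2*exp(2^(1/4)*z)


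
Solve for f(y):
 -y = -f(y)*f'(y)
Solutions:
 f(y) = -sqrt(C1 + y^2)
 f(y) = sqrt(C1 + y^2)


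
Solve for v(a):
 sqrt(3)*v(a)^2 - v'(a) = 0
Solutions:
 v(a) = -1/(C1 + sqrt(3)*a)


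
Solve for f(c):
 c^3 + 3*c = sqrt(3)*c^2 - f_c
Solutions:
 f(c) = C1 - c^4/4 + sqrt(3)*c^3/3 - 3*c^2/2


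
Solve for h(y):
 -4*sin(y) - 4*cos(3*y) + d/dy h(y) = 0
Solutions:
 h(y) = C1 + 4*sin(3*y)/3 - 4*cos(y)


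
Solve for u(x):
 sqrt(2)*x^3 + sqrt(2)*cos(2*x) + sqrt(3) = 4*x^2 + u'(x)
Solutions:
 u(x) = C1 + sqrt(2)*x^4/4 - 4*x^3/3 + sqrt(3)*x + sqrt(2)*sin(2*x)/2


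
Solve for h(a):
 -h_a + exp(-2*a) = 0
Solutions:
 h(a) = C1 - exp(-2*a)/2


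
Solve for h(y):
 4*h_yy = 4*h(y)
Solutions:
 h(y) = C1*exp(-y) + C2*exp(y)


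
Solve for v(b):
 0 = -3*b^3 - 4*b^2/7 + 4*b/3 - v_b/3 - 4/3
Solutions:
 v(b) = C1 - 9*b^4/4 - 4*b^3/7 + 2*b^2 - 4*b


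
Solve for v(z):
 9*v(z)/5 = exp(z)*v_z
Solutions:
 v(z) = C1*exp(-9*exp(-z)/5)


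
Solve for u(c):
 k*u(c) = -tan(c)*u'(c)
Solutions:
 u(c) = C1*exp(-k*log(sin(c)))


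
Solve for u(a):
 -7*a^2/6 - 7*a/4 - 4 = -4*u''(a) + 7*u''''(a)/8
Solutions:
 u(a) = C1 + C2*a + C3*exp(-4*sqrt(14)*a/7) + C4*exp(4*sqrt(14)*a/7) + 7*a^4/288 + 7*a^3/96 + 433*a^2/768


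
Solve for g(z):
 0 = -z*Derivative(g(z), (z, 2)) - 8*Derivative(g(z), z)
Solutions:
 g(z) = C1 + C2/z^7


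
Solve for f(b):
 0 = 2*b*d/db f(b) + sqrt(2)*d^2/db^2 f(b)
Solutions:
 f(b) = C1 + C2*erf(2^(3/4)*b/2)


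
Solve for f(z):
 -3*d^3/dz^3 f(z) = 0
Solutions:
 f(z) = C1 + C2*z + C3*z^2


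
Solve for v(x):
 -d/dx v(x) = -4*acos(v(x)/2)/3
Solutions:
 Integral(1/acos(_y/2), (_y, v(x))) = C1 + 4*x/3


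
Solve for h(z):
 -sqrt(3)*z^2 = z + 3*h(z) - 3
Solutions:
 h(z) = -sqrt(3)*z^2/3 - z/3 + 1


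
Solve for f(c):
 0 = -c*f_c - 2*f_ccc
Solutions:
 f(c) = C1 + Integral(C2*airyai(-2^(2/3)*c/2) + C3*airybi(-2^(2/3)*c/2), c)


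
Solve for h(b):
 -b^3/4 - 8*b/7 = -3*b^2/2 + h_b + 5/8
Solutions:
 h(b) = C1 - b^4/16 + b^3/2 - 4*b^2/7 - 5*b/8


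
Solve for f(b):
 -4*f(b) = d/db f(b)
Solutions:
 f(b) = C1*exp(-4*b)


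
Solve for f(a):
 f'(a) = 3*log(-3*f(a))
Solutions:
 -Integral(1/(log(-_y) + log(3)), (_y, f(a)))/3 = C1 - a


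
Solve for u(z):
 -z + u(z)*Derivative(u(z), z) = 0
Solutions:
 u(z) = -sqrt(C1 + z^2)
 u(z) = sqrt(C1 + z^2)


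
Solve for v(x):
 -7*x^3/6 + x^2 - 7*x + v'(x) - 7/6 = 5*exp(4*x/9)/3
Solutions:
 v(x) = C1 + 7*x^4/24 - x^3/3 + 7*x^2/2 + 7*x/6 + 15*exp(4*x/9)/4


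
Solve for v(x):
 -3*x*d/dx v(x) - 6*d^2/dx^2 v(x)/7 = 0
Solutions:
 v(x) = C1 + C2*erf(sqrt(7)*x/2)


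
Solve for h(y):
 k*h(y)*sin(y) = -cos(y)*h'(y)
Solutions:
 h(y) = C1*exp(k*log(cos(y)))


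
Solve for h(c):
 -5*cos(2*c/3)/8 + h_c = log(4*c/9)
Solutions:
 h(c) = C1 + c*log(c) - 2*c*log(3) - c + 2*c*log(2) + 15*sin(2*c/3)/16


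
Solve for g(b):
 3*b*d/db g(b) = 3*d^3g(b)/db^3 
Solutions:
 g(b) = C1 + Integral(C2*airyai(b) + C3*airybi(b), b)


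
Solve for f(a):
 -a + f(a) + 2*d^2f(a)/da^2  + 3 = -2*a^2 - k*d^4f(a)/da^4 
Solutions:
 f(a) = C1*exp(-a*sqrt((-sqrt(1 - k) - 1)/k)) + C2*exp(a*sqrt((-sqrt(1 - k) - 1)/k)) + C3*exp(-a*sqrt((sqrt(1 - k) - 1)/k)) + C4*exp(a*sqrt((sqrt(1 - k) - 1)/k)) - 2*a^2 + a + 5


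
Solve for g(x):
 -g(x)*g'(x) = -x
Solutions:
 g(x) = -sqrt(C1 + x^2)
 g(x) = sqrt(C1 + x^2)


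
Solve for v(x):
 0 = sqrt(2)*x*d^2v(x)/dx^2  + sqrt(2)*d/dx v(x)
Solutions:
 v(x) = C1 + C2*log(x)


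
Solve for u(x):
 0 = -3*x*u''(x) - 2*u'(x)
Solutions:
 u(x) = C1 + C2*x^(1/3)


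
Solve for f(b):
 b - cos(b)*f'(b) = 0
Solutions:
 f(b) = C1 + Integral(b/cos(b), b)


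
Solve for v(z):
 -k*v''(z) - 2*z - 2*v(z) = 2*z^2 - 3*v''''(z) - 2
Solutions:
 v(z) = C1*exp(-sqrt(6)*z*sqrt(k - sqrt(k^2 + 24))/6) + C2*exp(sqrt(6)*z*sqrt(k - sqrt(k^2 + 24))/6) + C3*exp(-sqrt(6)*z*sqrt(k + sqrt(k^2 + 24))/6) + C4*exp(sqrt(6)*z*sqrt(k + sqrt(k^2 + 24))/6) + k - z^2 - z + 1


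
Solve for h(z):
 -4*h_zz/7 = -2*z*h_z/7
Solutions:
 h(z) = C1 + C2*erfi(z/2)


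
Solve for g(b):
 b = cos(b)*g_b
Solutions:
 g(b) = C1 + Integral(b/cos(b), b)


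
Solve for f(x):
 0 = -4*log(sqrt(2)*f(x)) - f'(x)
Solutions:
 Integral(1/(2*log(_y) + log(2)), (_y, f(x)))/2 = C1 - x


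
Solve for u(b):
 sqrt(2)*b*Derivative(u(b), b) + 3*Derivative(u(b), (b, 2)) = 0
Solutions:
 u(b) = C1 + C2*erf(2^(3/4)*sqrt(3)*b/6)


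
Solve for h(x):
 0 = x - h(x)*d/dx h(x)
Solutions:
 h(x) = -sqrt(C1 + x^2)
 h(x) = sqrt(C1 + x^2)


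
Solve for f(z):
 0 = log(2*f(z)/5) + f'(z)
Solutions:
 Integral(1/(log(_y) - log(5) + log(2)), (_y, f(z))) = C1 - z


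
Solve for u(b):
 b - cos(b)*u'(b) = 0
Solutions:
 u(b) = C1 + Integral(b/cos(b), b)


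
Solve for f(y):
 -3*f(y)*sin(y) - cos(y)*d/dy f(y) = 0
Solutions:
 f(y) = C1*cos(y)^3


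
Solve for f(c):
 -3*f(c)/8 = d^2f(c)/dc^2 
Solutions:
 f(c) = C1*sin(sqrt(6)*c/4) + C2*cos(sqrt(6)*c/4)


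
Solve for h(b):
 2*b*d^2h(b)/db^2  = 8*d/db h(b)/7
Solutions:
 h(b) = C1 + C2*b^(11/7)


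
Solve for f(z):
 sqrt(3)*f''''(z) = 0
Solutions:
 f(z) = C1 + C2*z + C3*z^2 + C4*z^3


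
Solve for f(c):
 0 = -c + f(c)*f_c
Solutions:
 f(c) = -sqrt(C1 + c^2)
 f(c) = sqrt(C1 + c^2)


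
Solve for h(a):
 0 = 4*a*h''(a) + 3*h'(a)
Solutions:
 h(a) = C1 + C2*a^(1/4)


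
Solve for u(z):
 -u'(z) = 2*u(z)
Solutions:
 u(z) = C1*exp(-2*z)


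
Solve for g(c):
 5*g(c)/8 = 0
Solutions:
 g(c) = 0


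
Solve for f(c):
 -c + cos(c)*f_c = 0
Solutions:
 f(c) = C1 + Integral(c/cos(c), c)


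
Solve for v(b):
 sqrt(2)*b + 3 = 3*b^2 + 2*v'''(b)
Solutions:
 v(b) = C1 + C2*b + C3*b^2 - b^5/40 + sqrt(2)*b^4/48 + b^3/4


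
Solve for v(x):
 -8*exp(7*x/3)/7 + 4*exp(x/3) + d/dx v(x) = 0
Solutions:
 v(x) = C1 + 24*exp(7*x/3)/49 - 12*exp(x/3)


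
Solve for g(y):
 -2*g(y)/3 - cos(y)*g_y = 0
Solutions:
 g(y) = C1*(sin(y) - 1)^(1/3)/(sin(y) + 1)^(1/3)


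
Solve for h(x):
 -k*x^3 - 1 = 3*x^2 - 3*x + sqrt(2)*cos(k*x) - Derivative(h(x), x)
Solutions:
 h(x) = C1 + k*x^4/4 + x^3 - 3*x^2/2 + x + sqrt(2)*sin(k*x)/k


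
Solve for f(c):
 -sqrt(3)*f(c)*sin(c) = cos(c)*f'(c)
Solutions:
 f(c) = C1*cos(c)^(sqrt(3))


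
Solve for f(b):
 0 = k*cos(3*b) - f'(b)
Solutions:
 f(b) = C1 + k*sin(3*b)/3


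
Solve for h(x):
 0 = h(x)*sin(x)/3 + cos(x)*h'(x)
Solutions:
 h(x) = C1*cos(x)^(1/3)


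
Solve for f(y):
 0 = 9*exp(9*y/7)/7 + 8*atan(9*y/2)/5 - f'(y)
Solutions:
 f(y) = C1 + 8*y*atan(9*y/2)/5 + exp(9*y/7) - 8*log(81*y^2 + 4)/45


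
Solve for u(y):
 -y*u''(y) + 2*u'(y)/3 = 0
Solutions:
 u(y) = C1 + C2*y^(5/3)


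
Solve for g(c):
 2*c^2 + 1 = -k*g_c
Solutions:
 g(c) = C1 - 2*c^3/(3*k) - c/k


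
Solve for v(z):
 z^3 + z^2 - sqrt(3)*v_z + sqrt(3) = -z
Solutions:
 v(z) = C1 + sqrt(3)*z^4/12 + sqrt(3)*z^3/9 + sqrt(3)*z^2/6 + z


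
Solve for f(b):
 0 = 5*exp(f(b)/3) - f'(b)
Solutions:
 f(b) = 3*log(-1/(C1 + 5*b)) + 3*log(3)


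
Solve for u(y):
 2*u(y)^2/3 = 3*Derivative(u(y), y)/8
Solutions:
 u(y) = -9/(C1 + 16*y)


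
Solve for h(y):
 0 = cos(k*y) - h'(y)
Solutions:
 h(y) = C1 + sin(k*y)/k


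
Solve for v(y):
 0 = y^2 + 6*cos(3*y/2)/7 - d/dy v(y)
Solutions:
 v(y) = C1 + y^3/3 + 4*sin(3*y/2)/7


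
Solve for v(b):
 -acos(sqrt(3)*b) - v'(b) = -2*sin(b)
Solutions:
 v(b) = C1 - b*acos(sqrt(3)*b) + sqrt(3)*sqrt(1 - 3*b^2)/3 - 2*cos(b)


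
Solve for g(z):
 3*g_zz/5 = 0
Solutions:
 g(z) = C1 + C2*z


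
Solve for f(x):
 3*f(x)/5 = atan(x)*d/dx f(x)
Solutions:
 f(x) = C1*exp(3*Integral(1/atan(x), x)/5)


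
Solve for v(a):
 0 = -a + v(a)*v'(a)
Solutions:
 v(a) = -sqrt(C1 + a^2)
 v(a) = sqrt(C1 + a^2)


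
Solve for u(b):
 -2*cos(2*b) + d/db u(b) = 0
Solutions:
 u(b) = C1 + sin(2*b)


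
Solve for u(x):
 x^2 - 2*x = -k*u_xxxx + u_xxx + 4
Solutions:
 u(x) = C1 + C2*x + C3*x^2 + C4*exp(x/k) + x^5/60 + x^4*(k - 1)/12 + x^3*(k^2 - k - 2)/3


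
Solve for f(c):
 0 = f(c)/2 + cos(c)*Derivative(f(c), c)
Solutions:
 f(c) = C1*(sin(c) - 1)^(1/4)/(sin(c) + 1)^(1/4)


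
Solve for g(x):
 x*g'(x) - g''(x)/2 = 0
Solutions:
 g(x) = C1 + C2*erfi(x)


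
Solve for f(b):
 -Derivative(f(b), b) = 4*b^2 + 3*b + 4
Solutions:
 f(b) = C1 - 4*b^3/3 - 3*b^2/2 - 4*b


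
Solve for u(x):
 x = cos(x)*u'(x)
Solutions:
 u(x) = C1 + Integral(x/cos(x), x)


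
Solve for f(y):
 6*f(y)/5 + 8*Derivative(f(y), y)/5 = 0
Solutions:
 f(y) = C1*exp(-3*y/4)


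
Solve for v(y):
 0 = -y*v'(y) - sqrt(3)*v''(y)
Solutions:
 v(y) = C1 + C2*erf(sqrt(2)*3^(3/4)*y/6)


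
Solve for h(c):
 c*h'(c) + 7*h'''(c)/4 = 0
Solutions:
 h(c) = C1 + Integral(C2*airyai(-14^(2/3)*c/7) + C3*airybi(-14^(2/3)*c/7), c)


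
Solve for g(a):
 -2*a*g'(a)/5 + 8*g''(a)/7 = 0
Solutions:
 g(a) = C1 + C2*erfi(sqrt(70)*a/20)


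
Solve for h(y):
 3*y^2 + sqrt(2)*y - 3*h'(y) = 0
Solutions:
 h(y) = C1 + y^3/3 + sqrt(2)*y^2/6


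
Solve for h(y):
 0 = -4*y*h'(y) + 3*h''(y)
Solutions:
 h(y) = C1 + C2*erfi(sqrt(6)*y/3)


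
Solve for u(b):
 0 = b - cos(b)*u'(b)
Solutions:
 u(b) = C1 + Integral(b/cos(b), b)


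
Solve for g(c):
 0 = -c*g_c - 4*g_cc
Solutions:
 g(c) = C1 + C2*erf(sqrt(2)*c/4)


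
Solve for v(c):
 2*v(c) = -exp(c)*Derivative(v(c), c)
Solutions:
 v(c) = C1*exp(2*exp(-c))


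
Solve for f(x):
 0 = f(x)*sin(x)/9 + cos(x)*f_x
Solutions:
 f(x) = C1*cos(x)^(1/9)


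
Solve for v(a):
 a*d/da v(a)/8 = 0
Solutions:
 v(a) = C1


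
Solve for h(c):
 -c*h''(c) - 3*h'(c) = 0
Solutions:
 h(c) = C1 + C2/c^2


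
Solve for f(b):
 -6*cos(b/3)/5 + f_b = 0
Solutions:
 f(b) = C1 + 18*sin(b/3)/5


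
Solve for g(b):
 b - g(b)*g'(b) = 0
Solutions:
 g(b) = -sqrt(C1 + b^2)
 g(b) = sqrt(C1 + b^2)


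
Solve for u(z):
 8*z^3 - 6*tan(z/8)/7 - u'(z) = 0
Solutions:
 u(z) = C1 + 2*z^4 + 48*log(cos(z/8))/7


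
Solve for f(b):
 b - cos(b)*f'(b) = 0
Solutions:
 f(b) = C1 + Integral(b/cos(b), b)


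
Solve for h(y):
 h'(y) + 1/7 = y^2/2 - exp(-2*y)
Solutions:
 h(y) = C1 + y^3/6 - y/7 + exp(-2*y)/2


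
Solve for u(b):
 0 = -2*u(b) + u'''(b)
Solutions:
 u(b) = C3*exp(2^(1/3)*b) + (C1*sin(2^(1/3)*sqrt(3)*b/2) + C2*cos(2^(1/3)*sqrt(3)*b/2))*exp(-2^(1/3)*b/2)


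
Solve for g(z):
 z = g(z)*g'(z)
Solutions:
 g(z) = -sqrt(C1 + z^2)
 g(z) = sqrt(C1 + z^2)


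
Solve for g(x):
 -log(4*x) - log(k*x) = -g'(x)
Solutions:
 g(x) = C1 + x*(log(k) - 2 + 2*log(2)) + 2*x*log(x)


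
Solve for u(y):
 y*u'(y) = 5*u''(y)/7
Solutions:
 u(y) = C1 + C2*erfi(sqrt(70)*y/10)


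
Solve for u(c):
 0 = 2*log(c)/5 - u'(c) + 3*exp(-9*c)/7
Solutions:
 u(c) = C1 + 2*c*log(c)/5 - 2*c/5 - exp(-9*c)/21


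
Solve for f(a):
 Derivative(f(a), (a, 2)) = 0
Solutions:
 f(a) = C1 + C2*a


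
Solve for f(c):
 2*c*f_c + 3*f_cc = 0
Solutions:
 f(c) = C1 + C2*erf(sqrt(3)*c/3)


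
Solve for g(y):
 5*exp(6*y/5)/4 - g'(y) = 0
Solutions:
 g(y) = C1 + 25*exp(6*y/5)/24


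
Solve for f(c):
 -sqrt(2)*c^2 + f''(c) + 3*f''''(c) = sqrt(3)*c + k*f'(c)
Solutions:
 f(c) = C1 + C2*exp(2^(1/3)*c*(-2^(1/3)*(-9*k + sqrt(81*k^2 + 4))^(1/3) + 2/(-9*k + sqrt(81*k^2 + 4))^(1/3))/6) + C3*exp(2^(1/3)*c*(2^(1/3)*(-9*k + sqrt(81*k^2 + 4))^(1/3) - 2^(1/3)*sqrt(3)*I*(-9*k + sqrt(81*k^2 + 4))^(1/3) + 8/((-1 + sqrt(3)*I)*(-9*k + sqrt(81*k^2 + 4))^(1/3)))/12) + C4*exp(2^(1/3)*c*(2^(1/3)*(-9*k + sqrt(81*k^2 + 4))^(1/3) + 2^(1/3)*sqrt(3)*I*(-9*k + sqrt(81*k^2 + 4))^(1/3) - 8/((1 + sqrt(3)*I)*(-9*k + sqrt(81*k^2 + 4))^(1/3)))/12) - sqrt(2)*c^3/(3*k) - sqrt(3)*c^2/(2*k) - sqrt(2)*c^2/k^2 - sqrt(3)*c/k^2 - 2*sqrt(2)*c/k^3


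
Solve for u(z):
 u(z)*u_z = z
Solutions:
 u(z) = -sqrt(C1 + z^2)
 u(z) = sqrt(C1 + z^2)


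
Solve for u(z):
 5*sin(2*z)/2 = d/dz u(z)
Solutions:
 u(z) = C1 - 5*cos(2*z)/4


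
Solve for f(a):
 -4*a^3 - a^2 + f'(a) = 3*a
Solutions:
 f(a) = C1 + a^4 + a^3/3 + 3*a^2/2


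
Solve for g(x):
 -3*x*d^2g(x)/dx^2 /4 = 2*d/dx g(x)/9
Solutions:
 g(x) = C1 + C2*x^(19/27)


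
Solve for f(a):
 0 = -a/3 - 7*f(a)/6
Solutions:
 f(a) = -2*a/7


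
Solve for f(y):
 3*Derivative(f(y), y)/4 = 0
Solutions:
 f(y) = C1


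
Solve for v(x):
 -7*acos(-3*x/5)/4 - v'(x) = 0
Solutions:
 v(x) = C1 - 7*x*acos(-3*x/5)/4 - 7*sqrt(25 - 9*x^2)/12


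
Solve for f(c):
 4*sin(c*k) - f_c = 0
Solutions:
 f(c) = C1 - 4*cos(c*k)/k


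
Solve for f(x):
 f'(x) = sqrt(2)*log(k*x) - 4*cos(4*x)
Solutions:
 f(x) = C1 + sqrt(2)*x*(log(k*x) - 1) - sin(4*x)


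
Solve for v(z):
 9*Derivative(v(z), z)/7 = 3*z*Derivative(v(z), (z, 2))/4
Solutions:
 v(z) = C1 + C2*z^(19/7)


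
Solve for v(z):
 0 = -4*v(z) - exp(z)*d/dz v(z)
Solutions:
 v(z) = C1*exp(4*exp(-z))


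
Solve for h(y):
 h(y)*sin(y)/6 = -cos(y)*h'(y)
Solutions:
 h(y) = C1*cos(y)^(1/6)


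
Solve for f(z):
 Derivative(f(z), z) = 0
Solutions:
 f(z) = C1


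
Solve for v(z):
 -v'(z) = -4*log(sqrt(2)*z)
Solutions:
 v(z) = C1 + 4*z*log(z) - 4*z + z*log(4)


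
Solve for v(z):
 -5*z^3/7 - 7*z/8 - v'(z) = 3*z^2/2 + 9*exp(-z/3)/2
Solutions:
 v(z) = C1 - 5*z^4/28 - z^3/2 - 7*z^2/16 + 27*exp(-z/3)/2


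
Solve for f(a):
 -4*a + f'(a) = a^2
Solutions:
 f(a) = C1 + a^3/3 + 2*a^2


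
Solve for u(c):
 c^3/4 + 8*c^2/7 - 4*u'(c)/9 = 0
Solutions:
 u(c) = C1 + 9*c^4/64 + 6*c^3/7


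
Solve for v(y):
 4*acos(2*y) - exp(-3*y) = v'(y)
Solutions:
 v(y) = C1 + 4*y*acos(2*y) - 2*sqrt(1 - 4*y^2) + exp(-3*y)/3


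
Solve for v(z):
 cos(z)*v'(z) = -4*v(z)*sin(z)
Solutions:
 v(z) = C1*cos(z)^4


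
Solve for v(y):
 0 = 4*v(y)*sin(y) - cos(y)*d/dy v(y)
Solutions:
 v(y) = C1/cos(y)^4


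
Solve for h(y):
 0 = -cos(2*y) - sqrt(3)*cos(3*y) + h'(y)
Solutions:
 h(y) = C1 + sin(2*y)/2 + sqrt(3)*sin(3*y)/3


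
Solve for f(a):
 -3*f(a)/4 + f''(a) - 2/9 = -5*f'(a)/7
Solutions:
 f(a) = C1*exp(a*(-5 + 2*sqrt(43))/14) + C2*exp(-a*(5 + 2*sqrt(43))/14) - 8/27


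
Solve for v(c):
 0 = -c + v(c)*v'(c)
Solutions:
 v(c) = -sqrt(C1 + c^2)
 v(c) = sqrt(C1 + c^2)


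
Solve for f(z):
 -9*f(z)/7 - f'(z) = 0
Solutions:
 f(z) = C1*exp(-9*z/7)


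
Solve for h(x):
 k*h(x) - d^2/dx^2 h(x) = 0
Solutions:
 h(x) = C1*exp(-sqrt(k)*x) + C2*exp(sqrt(k)*x)


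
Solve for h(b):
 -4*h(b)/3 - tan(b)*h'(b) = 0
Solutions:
 h(b) = C1/sin(b)^(4/3)


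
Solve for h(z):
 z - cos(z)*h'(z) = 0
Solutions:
 h(z) = C1 + Integral(z/cos(z), z)


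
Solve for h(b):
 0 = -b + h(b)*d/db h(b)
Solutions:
 h(b) = -sqrt(C1 + b^2)
 h(b) = sqrt(C1 + b^2)


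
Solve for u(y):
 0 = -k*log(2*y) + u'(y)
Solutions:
 u(y) = C1 + k*y*log(y) - k*y + k*y*log(2)


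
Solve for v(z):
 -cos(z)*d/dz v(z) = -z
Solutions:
 v(z) = C1 + Integral(z/cos(z), z)


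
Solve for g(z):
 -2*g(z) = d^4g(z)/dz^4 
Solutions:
 g(z) = (C1*sin(2^(3/4)*z/2) + C2*cos(2^(3/4)*z/2))*exp(-2^(3/4)*z/2) + (C3*sin(2^(3/4)*z/2) + C4*cos(2^(3/4)*z/2))*exp(2^(3/4)*z/2)


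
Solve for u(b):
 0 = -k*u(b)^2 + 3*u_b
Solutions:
 u(b) = -3/(C1 + b*k)


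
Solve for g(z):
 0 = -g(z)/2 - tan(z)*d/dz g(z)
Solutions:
 g(z) = C1/sqrt(sin(z))


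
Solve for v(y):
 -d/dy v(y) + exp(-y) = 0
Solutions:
 v(y) = C1 - exp(-y)


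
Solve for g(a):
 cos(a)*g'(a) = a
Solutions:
 g(a) = C1 + Integral(a/cos(a), a)


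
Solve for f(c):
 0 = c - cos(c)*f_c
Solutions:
 f(c) = C1 + Integral(c/cos(c), c)


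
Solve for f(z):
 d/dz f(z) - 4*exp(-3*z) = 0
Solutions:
 f(z) = C1 - 4*exp(-3*z)/3


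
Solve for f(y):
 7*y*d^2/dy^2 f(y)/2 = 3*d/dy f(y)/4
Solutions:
 f(y) = C1 + C2*y^(17/14)


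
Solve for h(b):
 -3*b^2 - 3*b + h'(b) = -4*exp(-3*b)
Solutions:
 h(b) = C1 + b^3 + 3*b^2/2 + 4*exp(-3*b)/3


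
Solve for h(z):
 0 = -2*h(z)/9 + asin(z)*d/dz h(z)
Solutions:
 h(z) = C1*exp(2*Integral(1/asin(z), z)/9)


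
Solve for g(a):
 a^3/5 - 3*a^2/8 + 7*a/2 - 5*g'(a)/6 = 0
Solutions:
 g(a) = C1 + 3*a^4/50 - 3*a^3/20 + 21*a^2/10


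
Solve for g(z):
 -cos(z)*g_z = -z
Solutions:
 g(z) = C1 + Integral(z/cos(z), z)


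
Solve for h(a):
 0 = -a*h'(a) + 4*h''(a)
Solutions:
 h(a) = C1 + C2*erfi(sqrt(2)*a/4)


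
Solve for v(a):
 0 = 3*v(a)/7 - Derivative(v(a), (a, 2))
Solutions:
 v(a) = C1*exp(-sqrt(21)*a/7) + C2*exp(sqrt(21)*a/7)


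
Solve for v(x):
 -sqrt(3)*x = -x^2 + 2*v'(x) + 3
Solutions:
 v(x) = C1 + x^3/6 - sqrt(3)*x^2/4 - 3*x/2


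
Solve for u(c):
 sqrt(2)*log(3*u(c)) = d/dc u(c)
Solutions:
 -sqrt(2)*Integral(1/(log(_y) + log(3)), (_y, u(c)))/2 = C1 - c


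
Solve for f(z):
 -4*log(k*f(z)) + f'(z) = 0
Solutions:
 li(k*f(z))/k = C1 + 4*z


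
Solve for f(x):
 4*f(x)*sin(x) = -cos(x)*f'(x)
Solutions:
 f(x) = C1*cos(x)^4


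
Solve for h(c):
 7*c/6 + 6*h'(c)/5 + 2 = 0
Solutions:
 h(c) = C1 - 35*c^2/72 - 5*c/3


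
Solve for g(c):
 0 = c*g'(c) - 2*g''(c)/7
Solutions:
 g(c) = C1 + C2*erfi(sqrt(7)*c/2)


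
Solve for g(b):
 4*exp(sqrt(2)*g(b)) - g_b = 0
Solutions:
 g(b) = sqrt(2)*(2*log(-1/(C1 + 4*b)) - log(2))/4


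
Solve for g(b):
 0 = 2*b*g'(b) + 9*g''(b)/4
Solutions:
 g(b) = C1 + C2*erf(2*b/3)


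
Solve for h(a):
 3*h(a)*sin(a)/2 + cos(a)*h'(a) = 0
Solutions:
 h(a) = C1*cos(a)^(3/2)


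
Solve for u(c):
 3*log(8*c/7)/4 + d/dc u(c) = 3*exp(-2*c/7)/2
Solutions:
 u(c) = C1 - 3*c*log(c)/4 + 3*c*(-3*log(2) + 1 + log(7))/4 - 21*exp(-2*c/7)/4


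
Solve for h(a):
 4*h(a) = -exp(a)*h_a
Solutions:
 h(a) = C1*exp(4*exp(-a))


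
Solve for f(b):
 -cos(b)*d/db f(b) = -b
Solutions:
 f(b) = C1 + Integral(b/cos(b), b)


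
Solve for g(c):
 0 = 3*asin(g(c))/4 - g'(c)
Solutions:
 Integral(1/asin(_y), (_y, g(c))) = C1 + 3*c/4


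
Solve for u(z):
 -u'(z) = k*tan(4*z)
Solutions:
 u(z) = C1 + k*log(cos(4*z))/4


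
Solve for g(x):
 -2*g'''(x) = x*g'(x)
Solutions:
 g(x) = C1 + Integral(C2*airyai(-2^(2/3)*x/2) + C3*airybi(-2^(2/3)*x/2), x)


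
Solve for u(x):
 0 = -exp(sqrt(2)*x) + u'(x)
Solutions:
 u(x) = C1 + sqrt(2)*exp(sqrt(2)*x)/2


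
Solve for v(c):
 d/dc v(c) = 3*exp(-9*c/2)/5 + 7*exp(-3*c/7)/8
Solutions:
 v(c) = C1 - 2*exp(-9*c/2)/15 - 49*exp(-3*c/7)/24


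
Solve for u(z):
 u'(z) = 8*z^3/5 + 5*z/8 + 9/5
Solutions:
 u(z) = C1 + 2*z^4/5 + 5*z^2/16 + 9*z/5


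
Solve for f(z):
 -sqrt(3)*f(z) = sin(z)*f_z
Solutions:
 f(z) = C1*(cos(z) + 1)^(sqrt(3)/2)/(cos(z) - 1)^(sqrt(3)/2)


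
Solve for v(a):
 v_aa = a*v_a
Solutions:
 v(a) = C1 + C2*erfi(sqrt(2)*a/2)


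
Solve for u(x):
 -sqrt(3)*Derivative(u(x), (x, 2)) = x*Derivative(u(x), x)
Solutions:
 u(x) = C1 + C2*erf(sqrt(2)*3^(3/4)*x/6)


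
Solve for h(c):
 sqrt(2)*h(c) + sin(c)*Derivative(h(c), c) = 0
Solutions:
 h(c) = C1*(cos(c) + 1)^(sqrt(2)/2)/(cos(c) - 1)^(sqrt(2)/2)


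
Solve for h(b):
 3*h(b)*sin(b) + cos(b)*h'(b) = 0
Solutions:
 h(b) = C1*cos(b)^3


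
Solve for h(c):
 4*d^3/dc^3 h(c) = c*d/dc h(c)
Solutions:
 h(c) = C1 + Integral(C2*airyai(2^(1/3)*c/2) + C3*airybi(2^(1/3)*c/2), c)


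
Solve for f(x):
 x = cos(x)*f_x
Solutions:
 f(x) = C1 + Integral(x/cos(x), x)


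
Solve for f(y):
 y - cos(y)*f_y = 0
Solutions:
 f(y) = C1 + Integral(y/cos(y), y)


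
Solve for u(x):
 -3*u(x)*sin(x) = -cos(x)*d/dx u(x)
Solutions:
 u(x) = C1/cos(x)^3


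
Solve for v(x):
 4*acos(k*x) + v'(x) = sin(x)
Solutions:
 v(x) = C1 - 4*Piecewise((x*acos(k*x) - sqrt(-k^2*x^2 + 1)/k, Ne(k, 0)), (pi*x/2, True)) - cos(x)


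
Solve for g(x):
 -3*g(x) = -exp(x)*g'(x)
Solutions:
 g(x) = C1*exp(-3*exp(-x))


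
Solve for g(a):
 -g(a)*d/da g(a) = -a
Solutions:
 g(a) = -sqrt(C1 + a^2)
 g(a) = sqrt(C1 + a^2)


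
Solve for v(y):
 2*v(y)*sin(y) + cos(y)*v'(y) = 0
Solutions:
 v(y) = C1*cos(y)^2


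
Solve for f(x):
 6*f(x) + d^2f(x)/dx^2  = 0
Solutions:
 f(x) = C1*sin(sqrt(6)*x) + C2*cos(sqrt(6)*x)


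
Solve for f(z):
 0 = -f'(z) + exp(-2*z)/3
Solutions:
 f(z) = C1 - exp(-2*z)/6


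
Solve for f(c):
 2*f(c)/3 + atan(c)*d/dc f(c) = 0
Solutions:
 f(c) = C1*exp(-2*Integral(1/atan(c), c)/3)


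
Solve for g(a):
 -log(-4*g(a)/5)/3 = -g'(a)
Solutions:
 -3*Integral(1/(log(-_y) - log(5) + 2*log(2)), (_y, g(a))) = C1 - a


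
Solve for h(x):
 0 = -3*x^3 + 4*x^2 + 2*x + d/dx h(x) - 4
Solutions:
 h(x) = C1 + 3*x^4/4 - 4*x^3/3 - x^2 + 4*x


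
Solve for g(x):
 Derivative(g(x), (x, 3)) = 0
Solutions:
 g(x) = C1 + C2*x + C3*x^2


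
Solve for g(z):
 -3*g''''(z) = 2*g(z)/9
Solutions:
 g(z) = (C1*sin(2^(3/4)*3^(1/4)*z/6) + C2*cos(2^(3/4)*3^(1/4)*z/6))*exp(-2^(3/4)*3^(1/4)*z/6) + (C3*sin(2^(3/4)*3^(1/4)*z/6) + C4*cos(2^(3/4)*3^(1/4)*z/6))*exp(2^(3/4)*3^(1/4)*z/6)


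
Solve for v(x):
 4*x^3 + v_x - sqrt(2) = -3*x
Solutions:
 v(x) = C1 - x^4 - 3*x^2/2 + sqrt(2)*x


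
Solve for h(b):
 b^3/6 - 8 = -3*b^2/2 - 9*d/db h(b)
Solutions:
 h(b) = C1 - b^4/216 - b^3/18 + 8*b/9


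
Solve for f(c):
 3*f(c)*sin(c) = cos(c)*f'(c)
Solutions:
 f(c) = C1/cos(c)^3


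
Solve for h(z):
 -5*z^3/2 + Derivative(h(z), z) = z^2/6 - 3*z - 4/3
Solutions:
 h(z) = C1 + 5*z^4/8 + z^3/18 - 3*z^2/2 - 4*z/3


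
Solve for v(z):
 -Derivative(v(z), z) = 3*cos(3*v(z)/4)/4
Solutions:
 3*z/4 - 2*log(sin(3*v(z)/4) - 1)/3 + 2*log(sin(3*v(z)/4) + 1)/3 = C1


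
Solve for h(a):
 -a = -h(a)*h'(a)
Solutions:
 h(a) = -sqrt(C1 + a^2)
 h(a) = sqrt(C1 + a^2)


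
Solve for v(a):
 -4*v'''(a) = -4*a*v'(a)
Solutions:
 v(a) = C1 + Integral(C2*airyai(a) + C3*airybi(a), a)


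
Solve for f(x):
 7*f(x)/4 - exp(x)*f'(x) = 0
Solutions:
 f(x) = C1*exp(-7*exp(-x)/4)


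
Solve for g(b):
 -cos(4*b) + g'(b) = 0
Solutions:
 g(b) = C1 + sin(4*b)/4


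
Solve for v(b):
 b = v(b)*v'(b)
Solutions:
 v(b) = -sqrt(C1 + b^2)
 v(b) = sqrt(C1 + b^2)


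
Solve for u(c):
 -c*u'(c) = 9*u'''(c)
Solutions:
 u(c) = C1 + Integral(C2*airyai(-3^(1/3)*c/3) + C3*airybi(-3^(1/3)*c/3), c)


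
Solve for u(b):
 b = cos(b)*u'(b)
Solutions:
 u(b) = C1 + Integral(b/cos(b), b)


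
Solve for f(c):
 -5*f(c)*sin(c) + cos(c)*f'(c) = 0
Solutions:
 f(c) = C1/cos(c)^5


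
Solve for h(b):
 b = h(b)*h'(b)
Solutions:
 h(b) = -sqrt(C1 + b^2)
 h(b) = sqrt(C1 + b^2)


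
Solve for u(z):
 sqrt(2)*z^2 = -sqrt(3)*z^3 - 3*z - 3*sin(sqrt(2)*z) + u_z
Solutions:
 u(z) = C1 + sqrt(3)*z^4/4 + sqrt(2)*z^3/3 + 3*z^2/2 - 3*sqrt(2)*cos(sqrt(2)*z)/2


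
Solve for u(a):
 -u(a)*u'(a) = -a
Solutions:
 u(a) = -sqrt(C1 + a^2)
 u(a) = sqrt(C1 + a^2)


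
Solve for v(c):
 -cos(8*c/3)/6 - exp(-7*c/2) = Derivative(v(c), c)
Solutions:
 v(c) = C1 - sin(8*c/3)/16 + 2*exp(-7*c/2)/7


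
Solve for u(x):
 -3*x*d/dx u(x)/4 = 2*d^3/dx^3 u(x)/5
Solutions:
 u(x) = C1 + Integral(C2*airyai(-15^(1/3)*x/2) + C3*airybi(-15^(1/3)*x/2), x)


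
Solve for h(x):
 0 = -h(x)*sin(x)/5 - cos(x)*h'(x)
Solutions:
 h(x) = C1*cos(x)^(1/5)


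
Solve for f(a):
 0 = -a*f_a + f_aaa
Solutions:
 f(a) = C1 + Integral(C2*airyai(a) + C3*airybi(a), a)


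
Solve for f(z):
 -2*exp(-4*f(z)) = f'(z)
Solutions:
 f(z) = log(-I*(C1 - 8*z)^(1/4))
 f(z) = log(I*(C1 - 8*z)^(1/4))
 f(z) = log(-(C1 - 8*z)^(1/4))
 f(z) = log(C1 - 8*z)/4


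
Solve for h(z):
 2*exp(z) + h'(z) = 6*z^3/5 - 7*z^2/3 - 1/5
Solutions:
 h(z) = C1 + 3*z^4/10 - 7*z^3/9 - z/5 - 2*exp(z)


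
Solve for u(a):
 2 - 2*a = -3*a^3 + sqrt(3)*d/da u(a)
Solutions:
 u(a) = C1 + sqrt(3)*a^4/4 - sqrt(3)*a^2/3 + 2*sqrt(3)*a/3


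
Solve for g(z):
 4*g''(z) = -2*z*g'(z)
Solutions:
 g(z) = C1 + C2*erf(z/2)


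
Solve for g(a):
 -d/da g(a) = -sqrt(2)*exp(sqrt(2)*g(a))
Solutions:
 g(a) = sqrt(2)*(2*log(-1/(C1 + sqrt(2)*a)) - log(2))/4


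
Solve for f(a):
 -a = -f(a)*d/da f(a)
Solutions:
 f(a) = -sqrt(C1 + a^2)
 f(a) = sqrt(C1 + a^2)


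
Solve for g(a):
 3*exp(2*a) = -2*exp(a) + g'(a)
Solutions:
 g(a) = C1 + 3*exp(2*a)/2 + 2*exp(a)


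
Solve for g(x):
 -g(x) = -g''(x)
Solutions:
 g(x) = C1*exp(-x) + C2*exp(x)


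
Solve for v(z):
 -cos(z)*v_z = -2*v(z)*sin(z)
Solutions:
 v(z) = C1/cos(z)^2


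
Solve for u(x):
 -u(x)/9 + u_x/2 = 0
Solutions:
 u(x) = C1*exp(2*x/9)


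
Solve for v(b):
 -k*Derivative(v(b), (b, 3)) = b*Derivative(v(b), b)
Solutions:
 v(b) = C1 + Integral(C2*airyai(b*(-1/k)^(1/3)) + C3*airybi(b*(-1/k)^(1/3)), b)


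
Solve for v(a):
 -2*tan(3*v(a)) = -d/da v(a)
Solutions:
 v(a) = -asin(C1*exp(6*a))/3 + pi/3
 v(a) = asin(C1*exp(6*a))/3


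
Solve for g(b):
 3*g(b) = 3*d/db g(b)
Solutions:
 g(b) = C1*exp(b)


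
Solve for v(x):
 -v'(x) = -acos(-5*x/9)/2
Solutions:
 v(x) = C1 + x*acos(-5*x/9)/2 + sqrt(81 - 25*x^2)/10


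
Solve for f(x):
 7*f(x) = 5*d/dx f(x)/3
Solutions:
 f(x) = C1*exp(21*x/5)


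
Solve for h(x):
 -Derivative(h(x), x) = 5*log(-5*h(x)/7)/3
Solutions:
 3*Integral(1/(log(-_y) - log(7) + log(5)), (_y, h(x)))/5 = C1 - x


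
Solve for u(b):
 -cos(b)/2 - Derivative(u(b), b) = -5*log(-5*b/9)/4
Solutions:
 u(b) = C1 + 5*b*log(-b)/4 - 5*b*log(3)/2 - 5*b/4 + 5*b*log(5)/4 - sin(b)/2


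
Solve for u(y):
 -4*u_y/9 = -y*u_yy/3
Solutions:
 u(y) = C1 + C2*y^(7/3)


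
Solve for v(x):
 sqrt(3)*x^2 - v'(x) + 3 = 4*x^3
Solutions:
 v(x) = C1 - x^4 + sqrt(3)*x^3/3 + 3*x


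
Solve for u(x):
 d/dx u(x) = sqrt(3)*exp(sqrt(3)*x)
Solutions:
 u(x) = C1 + exp(sqrt(3)*x)


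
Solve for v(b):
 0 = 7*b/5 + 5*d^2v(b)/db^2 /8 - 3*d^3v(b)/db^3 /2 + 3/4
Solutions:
 v(b) = C1 + C2*b + C3*exp(5*b/12) - 28*b^3/75 - 411*b^2/125


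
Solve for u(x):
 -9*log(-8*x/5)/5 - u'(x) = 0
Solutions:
 u(x) = C1 - 9*x*log(-x)/5 + 9*x*(-3*log(2) + 1 + log(5))/5


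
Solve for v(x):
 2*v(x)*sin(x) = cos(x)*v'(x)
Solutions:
 v(x) = C1/cos(x)^2


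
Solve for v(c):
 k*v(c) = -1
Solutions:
 v(c) = -1/k


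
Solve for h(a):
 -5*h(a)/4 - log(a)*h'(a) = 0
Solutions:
 h(a) = C1*exp(-5*li(a)/4)


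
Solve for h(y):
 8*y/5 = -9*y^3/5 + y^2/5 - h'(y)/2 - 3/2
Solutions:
 h(y) = C1 - 9*y^4/10 + 2*y^3/15 - 8*y^2/5 - 3*y


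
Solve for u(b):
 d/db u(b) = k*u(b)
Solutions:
 u(b) = C1*exp(b*k)


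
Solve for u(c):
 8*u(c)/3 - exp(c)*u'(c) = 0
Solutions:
 u(c) = C1*exp(-8*exp(-c)/3)


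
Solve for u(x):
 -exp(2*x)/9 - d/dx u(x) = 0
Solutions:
 u(x) = C1 - exp(2*x)/18


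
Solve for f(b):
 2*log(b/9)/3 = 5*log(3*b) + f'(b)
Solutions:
 f(b) = C1 - 13*b*log(b)/3 - 19*b*log(3)/3 + 13*b/3


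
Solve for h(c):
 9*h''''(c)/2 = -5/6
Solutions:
 h(c) = C1 + C2*c + C3*c^2 + C4*c^3 - 5*c^4/648


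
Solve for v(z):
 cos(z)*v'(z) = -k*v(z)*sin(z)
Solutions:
 v(z) = C1*exp(k*log(cos(z)))


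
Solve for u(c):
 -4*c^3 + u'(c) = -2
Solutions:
 u(c) = C1 + c^4 - 2*c


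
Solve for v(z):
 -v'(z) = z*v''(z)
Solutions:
 v(z) = C1 + C2*log(z)


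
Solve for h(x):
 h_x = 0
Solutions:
 h(x) = C1


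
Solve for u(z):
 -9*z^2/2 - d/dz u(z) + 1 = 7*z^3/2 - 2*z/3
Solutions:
 u(z) = C1 - 7*z^4/8 - 3*z^3/2 + z^2/3 + z


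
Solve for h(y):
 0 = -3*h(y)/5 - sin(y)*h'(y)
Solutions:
 h(y) = C1*(cos(y) + 1)^(3/10)/(cos(y) - 1)^(3/10)


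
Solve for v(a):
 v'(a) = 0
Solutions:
 v(a) = C1


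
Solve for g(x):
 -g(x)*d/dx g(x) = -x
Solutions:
 g(x) = -sqrt(C1 + x^2)
 g(x) = sqrt(C1 + x^2)


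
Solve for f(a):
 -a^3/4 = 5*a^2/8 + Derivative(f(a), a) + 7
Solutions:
 f(a) = C1 - a^4/16 - 5*a^3/24 - 7*a


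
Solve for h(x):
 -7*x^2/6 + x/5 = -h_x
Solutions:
 h(x) = C1 + 7*x^3/18 - x^2/10


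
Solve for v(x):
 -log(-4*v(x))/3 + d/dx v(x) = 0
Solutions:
 -3*Integral(1/(log(-_y) + 2*log(2)), (_y, v(x))) = C1 - x


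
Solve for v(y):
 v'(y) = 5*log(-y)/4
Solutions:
 v(y) = C1 + 5*y*log(-y)/4 - 5*y/4


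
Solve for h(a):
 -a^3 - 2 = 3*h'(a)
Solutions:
 h(a) = C1 - a^4/12 - 2*a/3
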